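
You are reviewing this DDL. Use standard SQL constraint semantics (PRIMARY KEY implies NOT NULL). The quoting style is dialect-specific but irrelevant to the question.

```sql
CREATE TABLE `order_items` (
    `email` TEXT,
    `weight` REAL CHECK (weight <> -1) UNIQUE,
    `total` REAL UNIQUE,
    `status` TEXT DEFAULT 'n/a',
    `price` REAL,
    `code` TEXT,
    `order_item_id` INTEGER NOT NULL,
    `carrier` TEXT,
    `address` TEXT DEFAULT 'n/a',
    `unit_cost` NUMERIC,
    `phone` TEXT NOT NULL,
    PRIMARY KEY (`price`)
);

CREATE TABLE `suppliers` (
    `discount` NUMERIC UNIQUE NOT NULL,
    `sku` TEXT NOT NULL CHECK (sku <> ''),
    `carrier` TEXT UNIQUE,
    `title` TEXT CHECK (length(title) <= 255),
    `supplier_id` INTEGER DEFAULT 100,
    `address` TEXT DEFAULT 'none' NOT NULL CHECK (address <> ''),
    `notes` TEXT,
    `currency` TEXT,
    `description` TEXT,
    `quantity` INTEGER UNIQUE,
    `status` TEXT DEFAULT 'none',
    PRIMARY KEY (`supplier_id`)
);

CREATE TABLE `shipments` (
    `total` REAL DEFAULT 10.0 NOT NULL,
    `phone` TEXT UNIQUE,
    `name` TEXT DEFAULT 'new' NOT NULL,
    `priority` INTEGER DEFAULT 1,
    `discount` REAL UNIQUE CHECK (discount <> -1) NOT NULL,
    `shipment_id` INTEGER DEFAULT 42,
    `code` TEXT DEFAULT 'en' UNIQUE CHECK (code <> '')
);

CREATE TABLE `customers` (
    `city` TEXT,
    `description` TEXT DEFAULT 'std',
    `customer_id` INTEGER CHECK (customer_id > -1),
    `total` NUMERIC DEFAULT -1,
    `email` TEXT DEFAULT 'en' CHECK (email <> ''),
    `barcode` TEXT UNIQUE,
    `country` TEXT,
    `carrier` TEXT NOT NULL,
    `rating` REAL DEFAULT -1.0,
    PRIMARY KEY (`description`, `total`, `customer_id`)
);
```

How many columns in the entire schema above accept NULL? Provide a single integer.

order_items: 8 nullable (email, weight, total, status, code, carrier, address, unit_cost — PK (price) and explicit NOT NULL columns excluded).
suppliers: 7 nullable (carrier, title, notes, currency, description, quantity, status — PK (supplier_id) and explicit NOT NULL columns excluded).
shipments: 4 nullable (phone, priority, shipment_id, code — PK none and explicit NOT NULL columns excluded).
customers: 5 nullable (city, email, barcode, country, rating — PK (description, total, customer_id) and explicit NOT NULL columns excluded).
Total: 8 + 7 + 4 + 5 = 24.

24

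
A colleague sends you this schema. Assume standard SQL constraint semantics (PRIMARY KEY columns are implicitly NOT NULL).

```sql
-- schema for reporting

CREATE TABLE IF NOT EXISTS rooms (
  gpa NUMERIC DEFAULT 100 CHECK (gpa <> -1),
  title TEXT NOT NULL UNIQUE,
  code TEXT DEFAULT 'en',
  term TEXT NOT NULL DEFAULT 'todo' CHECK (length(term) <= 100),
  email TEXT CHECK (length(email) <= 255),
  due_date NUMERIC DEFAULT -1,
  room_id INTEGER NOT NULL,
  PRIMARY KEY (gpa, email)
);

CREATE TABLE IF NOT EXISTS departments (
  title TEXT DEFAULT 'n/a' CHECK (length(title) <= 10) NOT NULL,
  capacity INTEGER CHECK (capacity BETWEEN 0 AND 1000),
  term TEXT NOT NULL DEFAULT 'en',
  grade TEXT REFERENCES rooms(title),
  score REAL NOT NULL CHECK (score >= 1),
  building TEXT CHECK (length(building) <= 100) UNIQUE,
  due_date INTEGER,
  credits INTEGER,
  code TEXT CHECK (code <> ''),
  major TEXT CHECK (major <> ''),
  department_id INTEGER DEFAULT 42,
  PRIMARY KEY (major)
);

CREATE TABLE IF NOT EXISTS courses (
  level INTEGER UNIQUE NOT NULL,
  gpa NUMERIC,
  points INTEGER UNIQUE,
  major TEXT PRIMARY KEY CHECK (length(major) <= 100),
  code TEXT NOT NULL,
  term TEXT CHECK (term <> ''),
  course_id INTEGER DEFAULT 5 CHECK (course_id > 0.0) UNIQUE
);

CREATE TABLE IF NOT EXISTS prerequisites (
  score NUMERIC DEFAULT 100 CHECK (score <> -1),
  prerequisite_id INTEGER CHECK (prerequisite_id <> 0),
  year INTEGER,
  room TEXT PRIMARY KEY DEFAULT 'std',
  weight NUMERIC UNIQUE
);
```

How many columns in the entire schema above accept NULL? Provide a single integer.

rooms: 2 nullable (code, due_date — PK (gpa, email) and explicit NOT NULL columns excluded).
departments: 7 nullable (capacity, grade, building, due_date, credits, code, department_id — PK (major) and explicit NOT NULL columns excluded).
courses: 4 nullable (gpa, points, term, course_id — PK (major) and explicit NOT NULL columns excluded).
prerequisites: 4 nullable (score, prerequisite_id, year, weight — PK (room) and explicit NOT NULL columns excluded).
Total: 2 + 7 + 4 + 4 = 17.

17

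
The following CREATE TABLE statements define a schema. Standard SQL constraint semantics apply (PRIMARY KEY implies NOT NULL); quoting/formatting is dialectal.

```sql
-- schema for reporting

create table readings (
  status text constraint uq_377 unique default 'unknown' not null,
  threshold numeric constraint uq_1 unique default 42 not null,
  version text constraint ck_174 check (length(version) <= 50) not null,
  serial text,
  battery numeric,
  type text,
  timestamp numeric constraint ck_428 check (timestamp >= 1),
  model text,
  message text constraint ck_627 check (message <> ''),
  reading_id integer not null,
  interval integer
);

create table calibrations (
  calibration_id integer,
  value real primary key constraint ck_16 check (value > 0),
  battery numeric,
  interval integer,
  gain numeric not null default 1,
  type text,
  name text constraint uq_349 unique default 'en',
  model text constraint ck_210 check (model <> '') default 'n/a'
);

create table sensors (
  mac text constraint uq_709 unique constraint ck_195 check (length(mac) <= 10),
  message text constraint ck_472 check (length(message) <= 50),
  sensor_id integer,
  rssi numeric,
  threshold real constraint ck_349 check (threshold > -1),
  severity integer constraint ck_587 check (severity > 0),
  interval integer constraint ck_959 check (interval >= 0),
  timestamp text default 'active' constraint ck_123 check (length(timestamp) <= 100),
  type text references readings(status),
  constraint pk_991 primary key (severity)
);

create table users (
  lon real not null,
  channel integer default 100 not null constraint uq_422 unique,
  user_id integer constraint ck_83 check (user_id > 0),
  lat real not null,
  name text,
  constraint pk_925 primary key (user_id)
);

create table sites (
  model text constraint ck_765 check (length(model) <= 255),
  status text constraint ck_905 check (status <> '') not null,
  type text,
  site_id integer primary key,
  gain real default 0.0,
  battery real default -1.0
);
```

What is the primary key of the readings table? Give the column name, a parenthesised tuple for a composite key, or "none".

none

No column is declared PRIMARY KEY inline, and there is no table-level PRIMARY KEY clause in readings.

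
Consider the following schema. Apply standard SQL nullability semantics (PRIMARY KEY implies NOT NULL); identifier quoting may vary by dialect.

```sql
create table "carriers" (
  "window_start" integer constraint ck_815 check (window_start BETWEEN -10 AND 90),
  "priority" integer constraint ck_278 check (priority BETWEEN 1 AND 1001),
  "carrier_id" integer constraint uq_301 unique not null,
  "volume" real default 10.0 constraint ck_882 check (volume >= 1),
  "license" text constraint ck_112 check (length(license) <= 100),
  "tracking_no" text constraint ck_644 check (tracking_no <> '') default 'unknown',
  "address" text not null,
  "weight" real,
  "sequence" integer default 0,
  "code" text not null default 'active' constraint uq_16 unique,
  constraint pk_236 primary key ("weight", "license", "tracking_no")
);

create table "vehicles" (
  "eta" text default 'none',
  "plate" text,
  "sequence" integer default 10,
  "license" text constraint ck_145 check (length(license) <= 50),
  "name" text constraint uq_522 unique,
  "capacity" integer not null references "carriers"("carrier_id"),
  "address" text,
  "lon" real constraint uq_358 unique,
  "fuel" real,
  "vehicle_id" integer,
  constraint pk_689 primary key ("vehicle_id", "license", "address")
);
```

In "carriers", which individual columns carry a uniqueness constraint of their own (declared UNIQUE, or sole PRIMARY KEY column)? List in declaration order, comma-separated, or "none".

- window_start: no UNIQUE or single-column PK constraint.
- priority: no UNIQUE or single-column PK constraint.
- carrier_id: declared UNIQUE → unique.
- volume: no UNIQUE or single-column PK constraint.
- license: part of a composite PRIMARY KEY — only the tuple is unique, not this column on its own.
- tracking_no: part of a composite PRIMARY KEY — only the tuple is unique, not this column on its own.
- address: no UNIQUE or single-column PK constraint.
- weight: part of a composite PRIMARY KEY — only the tuple is unique, not this column on its own.
- sequence: no UNIQUE or single-column PK constraint.
- code: declared UNIQUE → unique.

carrier_id, code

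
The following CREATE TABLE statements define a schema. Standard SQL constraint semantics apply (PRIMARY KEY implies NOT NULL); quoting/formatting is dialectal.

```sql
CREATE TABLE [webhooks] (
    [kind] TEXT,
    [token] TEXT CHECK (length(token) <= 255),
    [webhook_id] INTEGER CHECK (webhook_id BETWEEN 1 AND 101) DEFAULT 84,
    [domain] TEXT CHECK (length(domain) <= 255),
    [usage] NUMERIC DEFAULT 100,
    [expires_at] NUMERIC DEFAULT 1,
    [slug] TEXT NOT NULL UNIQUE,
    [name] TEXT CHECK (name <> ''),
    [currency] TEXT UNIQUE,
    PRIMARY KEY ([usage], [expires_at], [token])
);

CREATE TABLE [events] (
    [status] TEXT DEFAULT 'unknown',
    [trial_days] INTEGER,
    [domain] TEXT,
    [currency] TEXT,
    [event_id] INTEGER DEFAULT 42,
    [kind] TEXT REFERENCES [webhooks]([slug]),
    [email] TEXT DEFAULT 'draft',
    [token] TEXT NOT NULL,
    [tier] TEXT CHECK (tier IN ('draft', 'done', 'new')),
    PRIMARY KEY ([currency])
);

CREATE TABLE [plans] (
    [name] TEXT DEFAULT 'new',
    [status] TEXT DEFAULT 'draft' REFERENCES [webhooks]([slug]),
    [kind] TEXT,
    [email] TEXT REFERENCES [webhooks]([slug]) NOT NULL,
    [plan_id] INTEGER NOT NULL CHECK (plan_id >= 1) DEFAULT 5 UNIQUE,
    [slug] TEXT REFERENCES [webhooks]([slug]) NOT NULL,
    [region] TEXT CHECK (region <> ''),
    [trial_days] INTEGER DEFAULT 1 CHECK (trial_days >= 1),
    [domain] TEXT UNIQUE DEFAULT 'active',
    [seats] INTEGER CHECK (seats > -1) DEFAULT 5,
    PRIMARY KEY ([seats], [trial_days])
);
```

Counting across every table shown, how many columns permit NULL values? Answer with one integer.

17

webhooks: 5 nullable (kind, webhook_id, domain, name, currency — PK (usage, expires_at, token) and explicit NOT NULL columns excluded).
events: 7 nullable (status, trial_days, domain, event_id, kind, email, tier — PK (currency) and explicit NOT NULL columns excluded).
plans: 5 nullable (name, status, kind, region, domain — PK (seats, trial_days) and explicit NOT NULL columns excluded).
Total: 5 + 7 + 5 = 17.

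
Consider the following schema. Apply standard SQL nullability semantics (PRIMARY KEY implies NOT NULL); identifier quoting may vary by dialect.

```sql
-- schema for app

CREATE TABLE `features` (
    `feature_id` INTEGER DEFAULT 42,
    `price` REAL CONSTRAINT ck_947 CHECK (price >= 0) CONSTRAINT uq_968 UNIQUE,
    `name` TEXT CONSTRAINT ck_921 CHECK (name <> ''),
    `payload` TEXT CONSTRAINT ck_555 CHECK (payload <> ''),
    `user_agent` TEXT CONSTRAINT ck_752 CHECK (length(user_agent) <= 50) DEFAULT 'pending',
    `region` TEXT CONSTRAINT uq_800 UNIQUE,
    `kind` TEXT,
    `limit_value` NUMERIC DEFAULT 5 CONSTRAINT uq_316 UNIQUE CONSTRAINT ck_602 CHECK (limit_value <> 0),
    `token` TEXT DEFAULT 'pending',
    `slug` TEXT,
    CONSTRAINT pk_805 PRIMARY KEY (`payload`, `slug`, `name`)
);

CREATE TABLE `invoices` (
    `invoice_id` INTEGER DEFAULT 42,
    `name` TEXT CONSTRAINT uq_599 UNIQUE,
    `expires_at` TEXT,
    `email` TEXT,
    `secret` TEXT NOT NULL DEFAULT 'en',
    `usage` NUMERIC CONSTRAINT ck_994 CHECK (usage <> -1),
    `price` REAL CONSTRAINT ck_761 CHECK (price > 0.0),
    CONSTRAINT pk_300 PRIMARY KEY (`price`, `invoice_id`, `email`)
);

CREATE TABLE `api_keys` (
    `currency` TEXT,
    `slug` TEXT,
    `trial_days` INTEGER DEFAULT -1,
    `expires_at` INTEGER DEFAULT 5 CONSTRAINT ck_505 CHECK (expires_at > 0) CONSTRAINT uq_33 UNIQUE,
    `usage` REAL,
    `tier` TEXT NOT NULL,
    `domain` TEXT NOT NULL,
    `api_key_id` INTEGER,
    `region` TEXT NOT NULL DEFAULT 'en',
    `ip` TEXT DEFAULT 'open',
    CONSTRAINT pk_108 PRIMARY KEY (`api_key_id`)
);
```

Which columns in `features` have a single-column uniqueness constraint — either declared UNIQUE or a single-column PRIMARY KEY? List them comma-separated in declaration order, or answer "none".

price, region, limit_value

- feature_id: no UNIQUE or single-column PK constraint.
- price: declared UNIQUE → unique.
- name: part of a composite PRIMARY KEY — only the tuple is unique, not this column on its own.
- payload: part of a composite PRIMARY KEY — only the tuple is unique, not this column on its own.
- user_agent: no UNIQUE or single-column PK constraint.
- region: declared UNIQUE → unique.
- kind: no UNIQUE or single-column PK constraint.
- limit_value: declared UNIQUE → unique.
- token: no UNIQUE or single-column PK constraint.
- slug: part of a composite PRIMARY KEY — only the tuple is unique, not this column on its own.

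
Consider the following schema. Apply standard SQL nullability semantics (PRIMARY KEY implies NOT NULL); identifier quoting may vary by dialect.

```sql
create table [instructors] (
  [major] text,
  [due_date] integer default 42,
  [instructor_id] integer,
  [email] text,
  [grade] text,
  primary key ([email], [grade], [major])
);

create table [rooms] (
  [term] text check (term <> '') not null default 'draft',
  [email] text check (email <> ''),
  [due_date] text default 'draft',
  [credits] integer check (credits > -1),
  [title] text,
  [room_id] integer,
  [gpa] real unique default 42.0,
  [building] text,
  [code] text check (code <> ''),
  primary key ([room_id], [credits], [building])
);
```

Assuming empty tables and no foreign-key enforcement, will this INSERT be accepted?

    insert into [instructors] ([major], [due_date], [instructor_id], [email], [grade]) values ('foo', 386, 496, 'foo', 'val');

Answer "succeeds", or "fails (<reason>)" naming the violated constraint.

NOT NULL columns: email is supplied; grade is supplied; major is supplied.
No constraint is violated.

succeeds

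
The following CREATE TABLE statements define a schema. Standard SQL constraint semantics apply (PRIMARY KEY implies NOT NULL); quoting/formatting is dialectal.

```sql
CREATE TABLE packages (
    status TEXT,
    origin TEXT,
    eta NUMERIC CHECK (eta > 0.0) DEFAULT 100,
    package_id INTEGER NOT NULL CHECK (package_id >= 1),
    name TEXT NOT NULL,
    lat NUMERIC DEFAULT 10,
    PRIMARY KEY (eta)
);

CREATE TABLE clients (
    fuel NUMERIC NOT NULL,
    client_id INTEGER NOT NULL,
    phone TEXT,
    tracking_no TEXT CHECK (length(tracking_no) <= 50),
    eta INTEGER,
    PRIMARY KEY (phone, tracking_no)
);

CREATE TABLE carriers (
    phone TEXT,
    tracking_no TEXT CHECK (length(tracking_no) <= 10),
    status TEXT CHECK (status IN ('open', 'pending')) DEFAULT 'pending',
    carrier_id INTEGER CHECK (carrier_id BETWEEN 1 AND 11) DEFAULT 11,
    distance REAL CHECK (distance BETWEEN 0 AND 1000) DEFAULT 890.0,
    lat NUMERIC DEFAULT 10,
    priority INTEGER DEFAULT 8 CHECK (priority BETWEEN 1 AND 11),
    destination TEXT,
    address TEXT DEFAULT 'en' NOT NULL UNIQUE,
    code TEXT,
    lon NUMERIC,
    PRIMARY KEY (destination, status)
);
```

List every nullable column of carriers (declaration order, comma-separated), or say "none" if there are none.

phone, tracking_no, carrier_id, distance, lat, priority, code, lon

- phone: no NOT NULL constraint applies → nullable.
- tracking_no: CHECK does not forbid NULL (a CHECK constraint passes when its expression is NULL) → nullable.
- status: part of the PRIMARY KEY, which implies NOT NULL → not nullable.
- carrier_id: CHECK does not forbid NULL (a CHECK constraint passes when its expression is NULL) → nullable.
- distance: CHECK does not forbid NULL (a CHECK constraint passes when its expression is NULL) → nullable.
- lat: DEFAULT only fills an omitted column; an explicit NULL is still allowed → nullable.
- priority: CHECK does not forbid NULL (a CHECK constraint passes when its expression is NULL) → nullable.
- destination: part of the PRIMARY KEY, which implies NOT NULL → not nullable.
- address: declared NOT NULL → not nullable.
- code: no NOT NULL constraint applies → nullable.
- lon: no NOT NULL constraint applies → nullable.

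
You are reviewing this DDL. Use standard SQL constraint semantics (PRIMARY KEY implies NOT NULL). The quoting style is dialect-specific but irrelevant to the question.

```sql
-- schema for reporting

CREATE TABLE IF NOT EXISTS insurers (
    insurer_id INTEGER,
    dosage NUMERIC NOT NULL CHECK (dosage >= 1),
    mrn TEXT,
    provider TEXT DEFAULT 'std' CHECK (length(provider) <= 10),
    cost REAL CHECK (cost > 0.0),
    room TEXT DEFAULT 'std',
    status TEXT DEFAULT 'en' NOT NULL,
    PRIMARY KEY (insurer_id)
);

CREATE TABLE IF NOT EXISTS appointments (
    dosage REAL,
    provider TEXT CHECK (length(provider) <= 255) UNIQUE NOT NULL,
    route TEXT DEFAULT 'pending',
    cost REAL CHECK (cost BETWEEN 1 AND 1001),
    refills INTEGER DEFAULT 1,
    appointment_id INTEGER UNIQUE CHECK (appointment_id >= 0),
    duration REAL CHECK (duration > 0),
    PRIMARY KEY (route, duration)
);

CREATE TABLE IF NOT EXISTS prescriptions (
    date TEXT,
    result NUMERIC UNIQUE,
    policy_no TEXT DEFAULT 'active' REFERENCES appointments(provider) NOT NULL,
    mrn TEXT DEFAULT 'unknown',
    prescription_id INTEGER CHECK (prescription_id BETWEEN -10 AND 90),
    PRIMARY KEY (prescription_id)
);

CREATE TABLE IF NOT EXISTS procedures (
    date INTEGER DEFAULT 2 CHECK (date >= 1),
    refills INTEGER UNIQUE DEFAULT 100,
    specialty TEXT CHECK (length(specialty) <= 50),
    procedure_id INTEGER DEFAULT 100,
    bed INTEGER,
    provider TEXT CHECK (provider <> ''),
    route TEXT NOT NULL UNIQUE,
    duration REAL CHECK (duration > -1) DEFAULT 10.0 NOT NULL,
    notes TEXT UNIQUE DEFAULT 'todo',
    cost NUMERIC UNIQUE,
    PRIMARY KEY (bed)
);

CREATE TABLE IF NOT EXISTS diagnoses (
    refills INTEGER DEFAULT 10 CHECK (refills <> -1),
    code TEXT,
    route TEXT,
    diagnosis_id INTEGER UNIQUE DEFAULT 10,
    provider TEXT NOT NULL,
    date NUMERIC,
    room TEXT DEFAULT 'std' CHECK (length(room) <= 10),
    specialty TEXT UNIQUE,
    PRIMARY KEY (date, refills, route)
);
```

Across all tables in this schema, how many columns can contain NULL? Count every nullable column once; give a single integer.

insurers: 4 nullable (mrn, provider, cost, room — PK (insurer_id) and explicit NOT NULL columns excluded).
appointments: 4 nullable (dosage, cost, refills, appointment_id — PK (route, duration) and explicit NOT NULL columns excluded).
prescriptions: 3 nullable (date, result, mrn — PK (prescription_id) and explicit NOT NULL columns excluded).
procedures: 7 nullable (date, refills, specialty, procedure_id, provider, notes, cost — PK (bed) and explicit NOT NULL columns excluded).
diagnoses: 4 nullable (code, diagnosis_id, room, specialty — PK (date, refills, route) and explicit NOT NULL columns excluded).
Total: 4 + 4 + 3 + 7 + 4 = 22.

22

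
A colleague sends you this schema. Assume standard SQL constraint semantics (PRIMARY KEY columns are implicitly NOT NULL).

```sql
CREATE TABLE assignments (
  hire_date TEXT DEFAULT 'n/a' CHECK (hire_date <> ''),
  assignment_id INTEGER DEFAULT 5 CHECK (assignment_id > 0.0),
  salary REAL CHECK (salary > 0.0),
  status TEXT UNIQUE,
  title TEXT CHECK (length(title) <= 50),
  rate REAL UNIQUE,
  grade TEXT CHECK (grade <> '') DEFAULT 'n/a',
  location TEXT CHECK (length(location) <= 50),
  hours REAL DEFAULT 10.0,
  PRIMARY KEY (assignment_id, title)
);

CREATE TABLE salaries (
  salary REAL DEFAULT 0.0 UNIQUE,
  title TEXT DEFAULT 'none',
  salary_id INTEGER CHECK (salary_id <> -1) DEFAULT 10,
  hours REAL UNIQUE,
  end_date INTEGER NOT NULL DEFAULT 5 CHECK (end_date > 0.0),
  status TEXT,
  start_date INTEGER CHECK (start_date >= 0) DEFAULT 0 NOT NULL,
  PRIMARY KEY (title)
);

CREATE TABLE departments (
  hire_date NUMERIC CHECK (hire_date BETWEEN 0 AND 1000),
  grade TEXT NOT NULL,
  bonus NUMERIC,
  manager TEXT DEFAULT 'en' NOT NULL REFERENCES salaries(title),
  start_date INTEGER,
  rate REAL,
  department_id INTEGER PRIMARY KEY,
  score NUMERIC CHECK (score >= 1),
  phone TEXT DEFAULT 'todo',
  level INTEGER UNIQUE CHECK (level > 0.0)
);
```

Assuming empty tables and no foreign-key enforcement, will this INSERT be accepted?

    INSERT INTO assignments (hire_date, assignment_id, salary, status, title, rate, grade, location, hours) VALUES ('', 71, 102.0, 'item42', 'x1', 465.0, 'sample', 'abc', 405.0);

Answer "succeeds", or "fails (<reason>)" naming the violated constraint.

fails (CHECK on hire_date)

The value '' for hire_date violates CHECK (hire_date <> '').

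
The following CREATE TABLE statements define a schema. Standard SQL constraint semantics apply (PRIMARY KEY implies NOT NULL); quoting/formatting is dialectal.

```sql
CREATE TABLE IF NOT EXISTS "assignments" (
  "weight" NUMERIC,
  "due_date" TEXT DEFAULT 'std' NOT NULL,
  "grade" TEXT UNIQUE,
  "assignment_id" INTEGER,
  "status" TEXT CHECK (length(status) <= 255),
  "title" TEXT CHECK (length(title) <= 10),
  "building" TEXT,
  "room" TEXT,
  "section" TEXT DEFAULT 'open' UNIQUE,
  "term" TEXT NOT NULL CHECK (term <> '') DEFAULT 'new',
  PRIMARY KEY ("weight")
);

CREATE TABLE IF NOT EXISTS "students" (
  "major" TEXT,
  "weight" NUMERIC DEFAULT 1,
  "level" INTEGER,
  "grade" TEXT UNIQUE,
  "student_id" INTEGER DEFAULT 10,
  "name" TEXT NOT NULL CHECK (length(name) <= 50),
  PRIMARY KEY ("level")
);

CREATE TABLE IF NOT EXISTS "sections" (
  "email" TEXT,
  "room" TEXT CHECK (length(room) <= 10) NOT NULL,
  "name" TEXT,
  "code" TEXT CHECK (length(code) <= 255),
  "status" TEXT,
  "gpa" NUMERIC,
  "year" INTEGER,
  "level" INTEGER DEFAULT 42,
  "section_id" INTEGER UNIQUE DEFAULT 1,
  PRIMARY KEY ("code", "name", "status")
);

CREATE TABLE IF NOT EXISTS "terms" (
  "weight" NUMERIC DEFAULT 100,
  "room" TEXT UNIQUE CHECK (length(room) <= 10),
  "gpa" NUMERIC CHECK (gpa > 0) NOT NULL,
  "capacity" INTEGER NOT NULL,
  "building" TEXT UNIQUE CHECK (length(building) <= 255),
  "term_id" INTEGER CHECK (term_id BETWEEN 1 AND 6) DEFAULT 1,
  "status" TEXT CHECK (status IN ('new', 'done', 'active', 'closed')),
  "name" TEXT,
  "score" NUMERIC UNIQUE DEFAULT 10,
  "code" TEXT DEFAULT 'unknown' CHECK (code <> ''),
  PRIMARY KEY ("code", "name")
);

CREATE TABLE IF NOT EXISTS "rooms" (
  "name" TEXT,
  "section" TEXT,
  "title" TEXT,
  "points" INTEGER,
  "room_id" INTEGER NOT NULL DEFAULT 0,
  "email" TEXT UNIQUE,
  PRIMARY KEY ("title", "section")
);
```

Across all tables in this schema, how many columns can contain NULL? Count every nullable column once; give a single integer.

assignments: 7 nullable (grade, assignment_id, status, title, building, room, section — PK (weight) and explicit NOT NULL columns excluded).
students: 4 nullable (major, weight, grade, student_id — PK (level) and explicit NOT NULL columns excluded).
sections: 5 nullable (email, gpa, year, level, section_id — PK (code, name, status) and explicit NOT NULL columns excluded).
terms: 6 nullable (weight, room, building, term_id, status, score — PK (code, name) and explicit NOT NULL columns excluded).
rooms: 3 nullable (name, points, email — PK (title, section) and explicit NOT NULL columns excluded).
Total: 7 + 4 + 5 + 6 + 3 = 25.

25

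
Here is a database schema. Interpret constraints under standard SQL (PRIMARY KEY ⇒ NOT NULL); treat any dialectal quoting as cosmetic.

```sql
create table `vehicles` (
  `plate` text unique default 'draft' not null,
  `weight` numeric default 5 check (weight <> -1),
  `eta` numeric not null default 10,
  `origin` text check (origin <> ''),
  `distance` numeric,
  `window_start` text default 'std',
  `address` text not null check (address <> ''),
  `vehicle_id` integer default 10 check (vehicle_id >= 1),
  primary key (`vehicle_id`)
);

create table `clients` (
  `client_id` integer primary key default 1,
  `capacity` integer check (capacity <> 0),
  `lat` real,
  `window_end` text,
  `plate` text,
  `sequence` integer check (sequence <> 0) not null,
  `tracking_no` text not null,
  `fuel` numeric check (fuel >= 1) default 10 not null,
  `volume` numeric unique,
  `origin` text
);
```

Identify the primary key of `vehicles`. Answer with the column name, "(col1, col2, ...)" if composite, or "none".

vehicle_id

vehicle_id is declared PRIMARY KEY as a table-level PRIMARY KEY clause.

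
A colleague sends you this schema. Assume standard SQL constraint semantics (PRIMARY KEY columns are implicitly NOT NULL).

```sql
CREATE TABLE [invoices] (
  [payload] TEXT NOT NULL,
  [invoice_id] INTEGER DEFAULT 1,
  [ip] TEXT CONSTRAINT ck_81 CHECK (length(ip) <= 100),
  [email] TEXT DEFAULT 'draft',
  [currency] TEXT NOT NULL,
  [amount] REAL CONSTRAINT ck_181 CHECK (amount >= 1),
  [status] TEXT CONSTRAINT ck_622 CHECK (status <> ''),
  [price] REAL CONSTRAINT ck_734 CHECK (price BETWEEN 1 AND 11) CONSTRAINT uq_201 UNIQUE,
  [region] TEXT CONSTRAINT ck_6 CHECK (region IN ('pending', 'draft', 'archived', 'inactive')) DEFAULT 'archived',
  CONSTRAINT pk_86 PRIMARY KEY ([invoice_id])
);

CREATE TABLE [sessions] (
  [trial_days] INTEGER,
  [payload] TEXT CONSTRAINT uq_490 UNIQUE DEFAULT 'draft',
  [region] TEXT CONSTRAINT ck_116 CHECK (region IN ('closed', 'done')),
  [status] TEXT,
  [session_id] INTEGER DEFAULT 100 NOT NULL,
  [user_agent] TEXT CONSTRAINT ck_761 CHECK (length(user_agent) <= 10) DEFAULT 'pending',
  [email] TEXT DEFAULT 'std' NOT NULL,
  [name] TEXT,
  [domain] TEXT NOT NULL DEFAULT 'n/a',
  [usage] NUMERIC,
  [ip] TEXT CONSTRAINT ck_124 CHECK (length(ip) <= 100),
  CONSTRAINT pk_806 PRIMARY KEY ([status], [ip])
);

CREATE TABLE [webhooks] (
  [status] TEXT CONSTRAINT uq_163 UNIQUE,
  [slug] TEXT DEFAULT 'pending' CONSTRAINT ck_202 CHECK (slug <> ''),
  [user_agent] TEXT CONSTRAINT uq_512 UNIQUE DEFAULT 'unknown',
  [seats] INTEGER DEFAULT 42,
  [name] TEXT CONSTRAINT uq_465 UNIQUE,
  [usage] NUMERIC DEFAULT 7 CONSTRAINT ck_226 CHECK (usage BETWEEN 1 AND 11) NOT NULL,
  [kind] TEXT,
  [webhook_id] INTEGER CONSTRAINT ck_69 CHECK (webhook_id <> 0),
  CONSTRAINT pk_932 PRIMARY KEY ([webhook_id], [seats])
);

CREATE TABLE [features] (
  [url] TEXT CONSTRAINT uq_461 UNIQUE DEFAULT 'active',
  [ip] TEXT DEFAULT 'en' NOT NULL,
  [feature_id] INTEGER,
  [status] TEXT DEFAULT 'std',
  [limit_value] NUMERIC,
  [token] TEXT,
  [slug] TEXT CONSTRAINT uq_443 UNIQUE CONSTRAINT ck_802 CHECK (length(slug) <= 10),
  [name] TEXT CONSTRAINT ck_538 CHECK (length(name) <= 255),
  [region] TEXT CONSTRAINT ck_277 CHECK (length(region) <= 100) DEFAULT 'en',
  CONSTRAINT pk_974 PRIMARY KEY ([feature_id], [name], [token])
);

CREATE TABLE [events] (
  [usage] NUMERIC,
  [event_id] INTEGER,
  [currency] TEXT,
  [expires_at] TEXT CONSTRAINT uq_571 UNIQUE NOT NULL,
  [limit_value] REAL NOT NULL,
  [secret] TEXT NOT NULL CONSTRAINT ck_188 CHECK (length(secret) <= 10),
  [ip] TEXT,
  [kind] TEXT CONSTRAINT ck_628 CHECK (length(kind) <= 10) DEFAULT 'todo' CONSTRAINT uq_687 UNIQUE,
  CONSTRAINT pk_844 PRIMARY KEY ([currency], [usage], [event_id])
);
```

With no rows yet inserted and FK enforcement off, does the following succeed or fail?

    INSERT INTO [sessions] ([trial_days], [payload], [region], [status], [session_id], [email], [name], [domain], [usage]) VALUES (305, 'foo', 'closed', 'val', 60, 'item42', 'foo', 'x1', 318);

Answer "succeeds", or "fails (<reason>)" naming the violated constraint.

ip is omitted from the column list and has no DEFAULT, so it would receive NULL.
But ip is part of the PRIMARY KEY (implied NOT NULL).

fails (NOT NULL on ip)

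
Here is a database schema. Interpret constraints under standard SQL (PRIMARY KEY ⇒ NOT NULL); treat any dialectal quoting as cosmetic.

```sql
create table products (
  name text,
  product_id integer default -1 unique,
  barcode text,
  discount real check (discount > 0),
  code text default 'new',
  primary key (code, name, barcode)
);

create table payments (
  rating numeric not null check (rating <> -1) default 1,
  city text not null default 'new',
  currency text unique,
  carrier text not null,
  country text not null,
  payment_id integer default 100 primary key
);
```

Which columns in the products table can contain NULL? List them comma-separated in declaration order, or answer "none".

- name: part of the PRIMARY KEY, which implies NOT NULL → not nullable.
- product_id: UNIQUE does not imply NOT NULL → nullable.
- barcode: part of the PRIMARY KEY, which implies NOT NULL → not nullable.
- discount: CHECK does not forbid NULL (a CHECK constraint passes when its expression is NULL) → nullable.
- code: part of the PRIMARY KEY, which implies NOT NULL → not nullable.

product_id, discount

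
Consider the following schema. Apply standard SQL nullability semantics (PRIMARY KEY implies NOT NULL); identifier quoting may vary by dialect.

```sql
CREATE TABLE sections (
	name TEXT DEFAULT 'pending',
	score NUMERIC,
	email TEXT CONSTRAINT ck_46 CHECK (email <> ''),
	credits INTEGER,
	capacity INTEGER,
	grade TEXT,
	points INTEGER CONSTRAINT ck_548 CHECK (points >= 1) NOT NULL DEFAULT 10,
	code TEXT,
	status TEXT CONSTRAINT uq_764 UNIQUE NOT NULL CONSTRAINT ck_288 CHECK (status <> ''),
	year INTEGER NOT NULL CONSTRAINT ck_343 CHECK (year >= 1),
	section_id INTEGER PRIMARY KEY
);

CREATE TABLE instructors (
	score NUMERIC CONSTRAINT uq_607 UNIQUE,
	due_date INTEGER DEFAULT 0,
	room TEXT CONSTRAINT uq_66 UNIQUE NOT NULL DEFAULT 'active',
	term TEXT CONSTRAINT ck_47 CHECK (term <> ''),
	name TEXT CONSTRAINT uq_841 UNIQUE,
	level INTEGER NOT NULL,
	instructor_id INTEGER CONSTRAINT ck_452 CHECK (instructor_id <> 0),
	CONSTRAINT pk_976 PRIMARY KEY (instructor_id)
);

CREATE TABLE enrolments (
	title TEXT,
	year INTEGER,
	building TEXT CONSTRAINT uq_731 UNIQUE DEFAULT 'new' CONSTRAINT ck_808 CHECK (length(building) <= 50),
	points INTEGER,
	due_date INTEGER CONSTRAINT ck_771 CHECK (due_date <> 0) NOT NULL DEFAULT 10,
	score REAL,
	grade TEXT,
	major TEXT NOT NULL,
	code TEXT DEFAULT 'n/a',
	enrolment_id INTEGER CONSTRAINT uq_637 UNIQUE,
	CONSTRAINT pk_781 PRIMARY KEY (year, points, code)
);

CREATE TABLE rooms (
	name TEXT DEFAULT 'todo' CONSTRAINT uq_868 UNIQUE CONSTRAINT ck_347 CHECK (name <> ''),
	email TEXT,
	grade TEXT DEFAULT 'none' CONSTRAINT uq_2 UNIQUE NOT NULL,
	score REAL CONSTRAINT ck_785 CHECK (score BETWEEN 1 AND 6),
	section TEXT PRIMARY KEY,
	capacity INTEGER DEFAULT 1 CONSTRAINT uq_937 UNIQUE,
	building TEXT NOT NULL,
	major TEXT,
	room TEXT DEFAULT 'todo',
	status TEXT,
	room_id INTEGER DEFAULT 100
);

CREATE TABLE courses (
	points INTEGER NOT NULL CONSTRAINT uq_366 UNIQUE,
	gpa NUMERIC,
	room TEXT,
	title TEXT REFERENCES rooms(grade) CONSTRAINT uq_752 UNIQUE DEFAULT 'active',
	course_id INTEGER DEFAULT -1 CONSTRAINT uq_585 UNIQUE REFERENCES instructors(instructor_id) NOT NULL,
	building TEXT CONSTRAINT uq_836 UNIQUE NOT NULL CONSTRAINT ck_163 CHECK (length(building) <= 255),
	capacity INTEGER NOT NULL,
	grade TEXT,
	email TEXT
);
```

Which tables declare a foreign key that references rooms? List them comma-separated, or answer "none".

courses

- courses.title references rooms(grade).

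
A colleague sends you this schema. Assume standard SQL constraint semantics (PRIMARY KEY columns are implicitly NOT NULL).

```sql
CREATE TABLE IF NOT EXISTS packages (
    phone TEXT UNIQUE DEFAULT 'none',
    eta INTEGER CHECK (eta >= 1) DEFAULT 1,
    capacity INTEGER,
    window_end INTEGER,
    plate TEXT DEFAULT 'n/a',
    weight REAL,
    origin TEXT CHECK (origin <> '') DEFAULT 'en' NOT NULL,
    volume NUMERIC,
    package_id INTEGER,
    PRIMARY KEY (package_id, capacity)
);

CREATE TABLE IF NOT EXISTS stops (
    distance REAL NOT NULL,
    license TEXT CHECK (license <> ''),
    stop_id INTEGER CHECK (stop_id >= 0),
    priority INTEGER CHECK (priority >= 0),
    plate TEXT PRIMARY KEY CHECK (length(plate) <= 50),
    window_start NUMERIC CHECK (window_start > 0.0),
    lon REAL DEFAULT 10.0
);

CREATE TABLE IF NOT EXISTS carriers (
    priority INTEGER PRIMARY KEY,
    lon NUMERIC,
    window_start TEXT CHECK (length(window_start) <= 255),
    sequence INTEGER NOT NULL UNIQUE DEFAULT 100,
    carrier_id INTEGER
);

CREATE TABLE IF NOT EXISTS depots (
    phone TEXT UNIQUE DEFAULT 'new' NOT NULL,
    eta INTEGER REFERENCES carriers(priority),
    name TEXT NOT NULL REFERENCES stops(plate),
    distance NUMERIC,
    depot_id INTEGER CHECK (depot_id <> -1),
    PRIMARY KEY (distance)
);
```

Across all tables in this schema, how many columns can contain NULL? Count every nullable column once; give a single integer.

16

packages: 6 nullable (phone, eta, window_end, plate, weight, volume — PK (package_id, capacity) and explicit NOT NULL columns excluded).
stops: 5 nullable (license, stop_id, priority, window_start, lon — PK (plate) and explicit NOT NULL columns excluded).
carriers: 3 nullable (lon, window_start, carrier_id — PK (priority) and explicit NOT NULL columns excluded).
depots: 2 nullable (eta, depot_id — PK (distance) and explicit NOT NULL columns excluded).
Total: 6 + 5 + 3 + 2 = 16.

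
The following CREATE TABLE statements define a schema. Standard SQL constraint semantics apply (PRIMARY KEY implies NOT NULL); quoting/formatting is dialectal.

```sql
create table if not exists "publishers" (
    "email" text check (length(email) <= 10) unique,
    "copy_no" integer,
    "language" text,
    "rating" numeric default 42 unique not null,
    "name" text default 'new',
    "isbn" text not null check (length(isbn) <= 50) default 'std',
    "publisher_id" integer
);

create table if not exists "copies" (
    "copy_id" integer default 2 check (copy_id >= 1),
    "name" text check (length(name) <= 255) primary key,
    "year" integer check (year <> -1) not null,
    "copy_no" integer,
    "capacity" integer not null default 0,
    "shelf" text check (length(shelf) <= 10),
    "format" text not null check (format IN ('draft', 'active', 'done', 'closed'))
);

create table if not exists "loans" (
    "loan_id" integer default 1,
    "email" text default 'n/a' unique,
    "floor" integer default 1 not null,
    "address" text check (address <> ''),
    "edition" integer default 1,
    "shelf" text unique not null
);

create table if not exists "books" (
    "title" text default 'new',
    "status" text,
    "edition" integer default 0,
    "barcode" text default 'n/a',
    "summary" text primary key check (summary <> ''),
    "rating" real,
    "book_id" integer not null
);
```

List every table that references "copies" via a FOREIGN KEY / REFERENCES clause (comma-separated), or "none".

No REFERENCES clause anywhere in the schema names copies.

none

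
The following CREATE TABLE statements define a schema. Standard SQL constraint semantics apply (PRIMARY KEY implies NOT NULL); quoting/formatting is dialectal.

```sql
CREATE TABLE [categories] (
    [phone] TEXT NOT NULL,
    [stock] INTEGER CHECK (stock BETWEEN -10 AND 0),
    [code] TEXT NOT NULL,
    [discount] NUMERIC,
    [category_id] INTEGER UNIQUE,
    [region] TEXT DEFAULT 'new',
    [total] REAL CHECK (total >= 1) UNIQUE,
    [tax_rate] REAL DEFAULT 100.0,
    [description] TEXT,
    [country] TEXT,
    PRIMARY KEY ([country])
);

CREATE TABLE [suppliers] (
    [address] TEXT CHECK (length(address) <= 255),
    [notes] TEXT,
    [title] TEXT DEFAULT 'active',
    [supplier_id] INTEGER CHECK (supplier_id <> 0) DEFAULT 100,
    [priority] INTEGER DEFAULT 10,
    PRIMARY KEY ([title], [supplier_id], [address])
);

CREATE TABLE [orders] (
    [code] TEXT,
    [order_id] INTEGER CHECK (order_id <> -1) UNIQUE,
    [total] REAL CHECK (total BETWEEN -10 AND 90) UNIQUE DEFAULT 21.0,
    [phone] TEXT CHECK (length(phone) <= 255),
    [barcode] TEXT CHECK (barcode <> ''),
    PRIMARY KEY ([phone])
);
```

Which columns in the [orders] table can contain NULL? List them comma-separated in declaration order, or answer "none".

- code: no NOT NULL constraint applies → nullable.
- order_id: CHECK does not forbid NULL (a CHECK constraint passes when its expression is NULL) → nullable.
- total: CHECK does not forbid NULL (a CHECK constraint passes when its expression is NULL) → nullable.
- phone: part of the PRIMARY KEY, which implies NOT NULL → not nullable.
- barcode: CHECK does not forbid NULL (a CHECK constraint passes when its expression is NULL) → nullable.

code, order_id, total, barcode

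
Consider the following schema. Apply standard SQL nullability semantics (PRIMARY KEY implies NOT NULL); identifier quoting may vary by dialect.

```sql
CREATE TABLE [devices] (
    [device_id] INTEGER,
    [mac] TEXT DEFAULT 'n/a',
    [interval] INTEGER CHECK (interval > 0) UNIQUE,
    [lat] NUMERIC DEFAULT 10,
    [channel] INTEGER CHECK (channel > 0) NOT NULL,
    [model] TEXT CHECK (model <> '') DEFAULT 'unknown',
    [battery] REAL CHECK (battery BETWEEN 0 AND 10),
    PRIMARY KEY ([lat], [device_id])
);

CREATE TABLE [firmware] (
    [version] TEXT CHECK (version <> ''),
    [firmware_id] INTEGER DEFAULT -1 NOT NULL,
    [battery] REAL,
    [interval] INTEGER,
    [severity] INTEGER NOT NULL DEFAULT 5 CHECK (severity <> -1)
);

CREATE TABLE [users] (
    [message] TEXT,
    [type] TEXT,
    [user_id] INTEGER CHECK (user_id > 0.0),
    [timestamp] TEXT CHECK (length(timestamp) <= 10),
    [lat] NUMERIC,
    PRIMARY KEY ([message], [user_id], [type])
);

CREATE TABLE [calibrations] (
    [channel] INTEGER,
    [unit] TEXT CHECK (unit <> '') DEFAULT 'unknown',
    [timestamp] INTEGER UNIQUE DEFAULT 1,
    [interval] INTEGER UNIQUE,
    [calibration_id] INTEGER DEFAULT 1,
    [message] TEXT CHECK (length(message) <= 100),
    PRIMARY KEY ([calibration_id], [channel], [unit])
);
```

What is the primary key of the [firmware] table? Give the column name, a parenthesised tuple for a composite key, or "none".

none

No column is declared PRIMARY KEY inline, and there is no table-level PRIMARY KEY clause in firmware.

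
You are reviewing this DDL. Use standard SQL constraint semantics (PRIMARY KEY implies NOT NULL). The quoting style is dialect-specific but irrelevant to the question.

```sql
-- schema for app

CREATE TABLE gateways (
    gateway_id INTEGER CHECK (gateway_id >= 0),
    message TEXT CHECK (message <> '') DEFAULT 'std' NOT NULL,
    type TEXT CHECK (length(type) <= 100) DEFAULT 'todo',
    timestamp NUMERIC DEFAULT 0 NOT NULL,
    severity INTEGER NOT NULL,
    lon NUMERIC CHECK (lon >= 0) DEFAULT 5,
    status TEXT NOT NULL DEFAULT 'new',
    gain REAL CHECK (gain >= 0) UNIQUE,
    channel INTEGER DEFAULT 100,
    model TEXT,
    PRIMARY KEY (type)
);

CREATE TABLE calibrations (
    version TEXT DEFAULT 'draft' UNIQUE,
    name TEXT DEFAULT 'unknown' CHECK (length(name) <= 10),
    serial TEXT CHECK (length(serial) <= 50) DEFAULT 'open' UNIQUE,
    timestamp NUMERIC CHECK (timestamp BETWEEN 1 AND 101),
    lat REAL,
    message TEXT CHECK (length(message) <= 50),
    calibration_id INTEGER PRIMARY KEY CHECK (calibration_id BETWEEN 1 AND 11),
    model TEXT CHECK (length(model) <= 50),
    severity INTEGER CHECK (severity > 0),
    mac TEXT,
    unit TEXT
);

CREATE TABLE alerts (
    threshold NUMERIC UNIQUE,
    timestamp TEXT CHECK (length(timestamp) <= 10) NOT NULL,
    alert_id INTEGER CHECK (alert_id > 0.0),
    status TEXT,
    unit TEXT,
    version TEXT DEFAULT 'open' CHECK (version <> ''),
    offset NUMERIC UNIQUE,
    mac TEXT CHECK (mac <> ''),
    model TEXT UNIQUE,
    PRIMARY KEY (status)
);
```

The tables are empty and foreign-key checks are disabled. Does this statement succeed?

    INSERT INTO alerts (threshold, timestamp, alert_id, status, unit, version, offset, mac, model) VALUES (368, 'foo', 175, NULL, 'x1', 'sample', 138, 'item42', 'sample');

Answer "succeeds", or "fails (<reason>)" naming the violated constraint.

fails (NOT NULL on status)

status is explicitly set to NULL, but status is part of the PRIMARY KEY (implied NOT NULL).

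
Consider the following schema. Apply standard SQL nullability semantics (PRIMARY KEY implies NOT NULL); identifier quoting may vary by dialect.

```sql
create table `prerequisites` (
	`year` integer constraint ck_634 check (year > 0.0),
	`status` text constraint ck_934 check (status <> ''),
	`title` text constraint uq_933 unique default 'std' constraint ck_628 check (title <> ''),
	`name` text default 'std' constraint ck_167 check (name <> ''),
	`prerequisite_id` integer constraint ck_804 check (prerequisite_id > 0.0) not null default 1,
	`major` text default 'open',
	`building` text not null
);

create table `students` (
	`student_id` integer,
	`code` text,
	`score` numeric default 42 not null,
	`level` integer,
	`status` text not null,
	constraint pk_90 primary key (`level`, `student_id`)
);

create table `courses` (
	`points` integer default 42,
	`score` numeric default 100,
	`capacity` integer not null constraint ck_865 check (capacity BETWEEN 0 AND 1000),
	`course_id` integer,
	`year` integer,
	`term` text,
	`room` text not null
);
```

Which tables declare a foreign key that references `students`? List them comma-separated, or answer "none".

none

No REFERENCES clause anywhere in the schema names students.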